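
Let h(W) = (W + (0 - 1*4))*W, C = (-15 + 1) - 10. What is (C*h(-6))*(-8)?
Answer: 11520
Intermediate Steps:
C = -24 (C = -14 - 10 = -24)
h(W) = W*(-4 + W) (h(W) = (W + (0 - 4))*W = (W - 4)*W = (-4 + W)*W = W*(-4 + W))
(C*h(-6))*(-8) = -(-144)*(-4 - 6)*(-8) = -(-144)*(-10)*(-8) = -24*60*(-8) = -1440*(-8) = 11520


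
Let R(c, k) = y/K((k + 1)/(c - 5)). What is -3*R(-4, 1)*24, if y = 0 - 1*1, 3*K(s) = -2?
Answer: -108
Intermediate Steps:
K(s) = -2/3 (K(s) = (1/3)*(-2) = -2/3)
y = -1 (y = 0 - 1 = -1)
R(c, k) = 3/2 (R(c, k) = -1/(-2/3) = -1*(-3/2) = 3/2)
-3*R(-4, 1)*24 = -3*3/2*24 = -9/2*24 = -108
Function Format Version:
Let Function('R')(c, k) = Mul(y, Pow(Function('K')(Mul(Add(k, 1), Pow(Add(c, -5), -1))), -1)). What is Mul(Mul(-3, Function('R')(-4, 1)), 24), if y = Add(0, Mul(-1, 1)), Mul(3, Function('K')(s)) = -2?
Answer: -108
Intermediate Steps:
Function('K')(s) = Rational(-2, 3) (Function('K')(s) = Mul(Rational(1, 3), -2) = Rational(-2, 3))
y = -1 (y = Add(0, -1) = -1)
Function('R')(c, k) = Rational(3, 2) (Function('R')(c, k) = Mul(-1, Pow(Rational(-2, 3), -1)) = Mul(-1, Rational(-3, 2)) = Rational(3, 2))
Mul(Mul(-3, Function('R')(-4, 1)), 24) = Mul(Mul(-3, Rational(3, 2)), 24) = Mul(Rational(-9, 2), 24) = -108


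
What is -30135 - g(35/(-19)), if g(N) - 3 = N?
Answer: -572587/19 ≈ -30136.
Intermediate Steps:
g(N) = 3 + N
-30135 - g(35/(-19)) = -30135 - (3 + 35/(-19)) = -30135 - (3 + 35*(-1/19)) = -30135 - (3 - 35/19) = -30135 - 1*22/19 = -30135 - 22/19 = -572587/19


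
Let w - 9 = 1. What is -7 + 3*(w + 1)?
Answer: 26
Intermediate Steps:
w = 10 (w = 9 + 1 = 10)
-7 + 3*(w + 1) = -7 + 3*(10 + 1) = -7 + 3*11 = -7 + 33 = 26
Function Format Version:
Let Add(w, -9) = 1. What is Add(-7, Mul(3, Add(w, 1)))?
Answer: 26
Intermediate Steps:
w = 10 (w = Add(9, 1) = 10)
Add(-7, Mul(3, Add(w, 1))) = Add(-7, Mul(3, Add(10, 1))) = Add(-7, Mul(3, 11)) = Add(-7, 33) = 26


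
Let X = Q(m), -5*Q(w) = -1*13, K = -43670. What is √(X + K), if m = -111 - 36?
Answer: I*√1091685/5 ≈ 208.97*I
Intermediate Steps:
m = -147
Q(w) = 13/5 (Q(w) = -(-1)*13/5 = -⅕*(-13) = 13/5)
X = 13/5 ≈ 2.6000
√(X + K) = √(13/5 - 43670) = √(-218337/5) = I*√1091685/5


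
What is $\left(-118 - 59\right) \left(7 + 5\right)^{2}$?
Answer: $-25488$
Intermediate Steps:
$\left(-118 - 59\right) \left(7 + 5\right)^{2} = - 177 \cdot 12^{2} = \left(-177\right) 144 = -25488$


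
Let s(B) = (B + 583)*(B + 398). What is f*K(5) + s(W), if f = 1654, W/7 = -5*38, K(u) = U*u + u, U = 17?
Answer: 845064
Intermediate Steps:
K(u) = 18*u (K(u) = 17*u + u = 18*u)
W = -1330 (W = 7*(-5*38) = 7*(-190) = -1330)
s(B) = (398 + B)*(583 + B) (s(B) = (583 + B)*(398 + B) = (398 + B)*(583 + B))
f*K(5) + s(W) = 1654*(18*5) + (232034 + (-1330)**2 + 981*(-1330)) = 1654*90 + (232034 + 1768900 - 1304730) = 148860 + 696204 = 845064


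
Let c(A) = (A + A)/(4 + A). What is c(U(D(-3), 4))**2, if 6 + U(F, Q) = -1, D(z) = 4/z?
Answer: 196/9 ≈ 21.778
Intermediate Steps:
U(F, Q) = -7 (U(F, Q) = -6 - 1 = -7)
c(A) = 2*A/(4 + A) (c(A) = (2*A)/(4 + A) = 2*A/(4 + A))
c(U(D(-3), 4))**2 = (2*(-7)/(4 - 7))**2 = (2*(-7)/(-3))**2 = (2*(-7)*(-1/3))**2 = (14/3)**2 = 196/9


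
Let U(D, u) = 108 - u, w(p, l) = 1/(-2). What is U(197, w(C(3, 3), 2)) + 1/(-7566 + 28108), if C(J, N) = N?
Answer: 1114404/10271 ≈ 108.50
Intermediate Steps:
w(p, l) = -½
U(197, w(C(3, 3), 2)) + 1/(-7566 + 28108) = (108 - 1*(-½)) + 1/(-7566 + 28108) = (108 + ½) + 1/20542 = 217/2 + 1/20542 = 1114404/10271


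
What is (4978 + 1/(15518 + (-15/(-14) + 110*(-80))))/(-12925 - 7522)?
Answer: -468265540/1923387949 ≈ -0.24346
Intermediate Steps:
(4978 + 1/(15518 + (-15/(-14) + 110*(-80))))/(-12925 - 7522) = (4978 + 1/(15518 + (-15*(-1/14) - 8800)))/(-20447) = (4978 + 1/(15518 + (15/14 - 8800)))*(-1/20447) = (4978 + 1/(15518 - 123185/14))*(-1/20447) = (4978 + 1/(94067/14))*(-1/20447) = (4978 + 14/94067)*(-1/20447) = (468265540/94067)*(-1/20447) = -468265540/1923387949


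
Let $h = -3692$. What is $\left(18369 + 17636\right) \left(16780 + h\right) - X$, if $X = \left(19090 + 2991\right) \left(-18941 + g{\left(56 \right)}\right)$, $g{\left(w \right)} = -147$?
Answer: $892715568$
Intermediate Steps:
$X = -421482128$ ($X = \left(19090 + 2991\right) \left(-18941 - 147\right) = 22081 \left(-19088\right) = -421482128$)
$\left(18369 + 17636\right) \left(16780 + h\right) - X = \left(18369 + 17636\right) \left(16780 - 3692\right) - -421482128 = 36005 \cdot 13088 + 421482128 = 471233440 + 421482128 = 892715568$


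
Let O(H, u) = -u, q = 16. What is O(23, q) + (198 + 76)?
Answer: 258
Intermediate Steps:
O(23, q) + (198 + 76) = -1*16 + (198 + 76) = -16 + 274 = 258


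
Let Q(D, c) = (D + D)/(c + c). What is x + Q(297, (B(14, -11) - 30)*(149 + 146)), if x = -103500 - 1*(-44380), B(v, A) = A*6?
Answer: -558092899/9440 ≈ -59120.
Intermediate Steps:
B(v, A) = 6*A
Q(D, c) = D/c (Q(D, c) = (2*D)/((2*c)) = (2*D)*(1/(2*c)) = D/c)
x = -59120 (x = -103500 + 44380 = -59120)
x + Q(297, (B(14, -11) - 30)*(149 + 146)) = -59120 + 297/(((6*(-11) - 30)*(149 + 146))) = -59120 + 297/(((-66 - 30)*295)) = -59120 + 297/((-96*295)) = -59120 + 297/(-28320) = -59120 + 297*(-1/28320) = -59120 - 99/9440 = -558092899/9440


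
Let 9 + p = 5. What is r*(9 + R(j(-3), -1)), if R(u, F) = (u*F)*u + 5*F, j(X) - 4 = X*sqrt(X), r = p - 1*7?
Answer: -165 - 264*I*sqrt(3) ≈ -165.0 - 457.26*I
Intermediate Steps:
p = -4 (p = -9 + 5 = -4)
r = -11 (r = -4 - 1*7 = -4 - 7 = -11)
j(X) = 4 + X**(3/2) (j(X) = 4 + X*sqrt(X) = 4 + X**(3/2))
R(u, F) = 5*F + F*u**2 (R(u, F) = (F*u)*u + 5*F = F*u**2 + 5*F = 5*F + F*u**2)
r*(9 + R(j(-3), -1)) = -11*(9 - (5 + (4 + (-3)**(3/2))**2)) = -11*(9 - (5 + (4 - 3*I*sqrt(3))**2)) = -11*(9 + (-5 - (4 - 3*I*sqrt(3))**2)) = -11*(4 - (4 - 3*I*sqrt(3))**2) = -44 + 11*(4 - 3*I*sqrt(3))**2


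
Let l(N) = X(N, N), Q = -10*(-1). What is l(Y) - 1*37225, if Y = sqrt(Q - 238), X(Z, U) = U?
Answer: -37225 + 2*I*sqrt(57) ≈ -37225.0 + 15.1*I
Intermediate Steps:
Q = 10
Y = 2*I*sqrt(57) (Y = sqrt(10 - 238) = sqrt(-228) = 2*I*sqrt(57) ≈ 15.1*I)
l(N) = N
l(Y) - 1*37225 = 2*I*sqrt(57) - 1*37225 = 2*I*sqrt(57) - 37225 = -37225 + 2*I*sqrt(57)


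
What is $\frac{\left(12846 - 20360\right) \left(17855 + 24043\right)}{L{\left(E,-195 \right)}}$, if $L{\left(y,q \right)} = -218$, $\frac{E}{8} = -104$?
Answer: $\frac{157410786}{109} \approx 1.4441 \cdot 10^{6}$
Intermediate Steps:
$E = -832$ ($E = 8 \left(-104\right) = -832$)
$\frac{\left(12846 - 20360\right) \left(17855 + 24043\right)}{L{\left(E,-195 \right)}} = \frac{\left(12846 - 20360\right) \left(17855 + 24043\right)}{-218} = \left(-7514\right) 41898 \left(- \frac{1}{218}\right) = \left(-314821572\right) \left(- \frac{1}{218}\right) = \frac{157410786}{109}$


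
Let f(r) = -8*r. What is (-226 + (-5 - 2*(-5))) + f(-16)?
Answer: -93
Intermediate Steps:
(-226 + (-5 - 2*(-5))) + f(-16) = (-226 + (-5 - 2*(-5))) - 8*(-16) = (-226 + (-5 + 10)) + 128 = (-226 + 5) + 128 = -221 + 128 = -93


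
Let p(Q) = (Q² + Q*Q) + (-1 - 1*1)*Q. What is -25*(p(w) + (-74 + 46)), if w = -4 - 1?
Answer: -800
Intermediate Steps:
w = -5
p(Q) = -2*Q + 2*Q² (p(Q) = (Q² + Q²) + (-1 - 1)*Q = 2*Q² - 2*Q = -2*Q + 2*Q²)
-25*(p(w) + (-74 + 46)) = -25*(2*(-5)*(-1 - 5) + (-74 + 46)) = -25*(2*(-5)*(-6) - 28) = -25*(60 - 28) = -25*32 = -800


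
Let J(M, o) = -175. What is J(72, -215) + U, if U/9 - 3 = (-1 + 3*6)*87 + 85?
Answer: 13928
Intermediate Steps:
U = 14103 (U = 27 + 9*((-1 + 3*6)*87 + 85) = 27 + 9*((-1 + 18)*87 + 85) = 27 + 9*(17*87 + 85) = 27 + 9*(1479 + 85) = 27 + 9*1564 = 27 + 14076 = 14103)
J(72, -215) + U = -175 + 14103 = 13928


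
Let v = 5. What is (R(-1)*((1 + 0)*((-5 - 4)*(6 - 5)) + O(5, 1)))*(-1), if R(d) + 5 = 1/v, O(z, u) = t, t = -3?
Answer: -288/5 ≈ -57.600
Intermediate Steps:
O(z, u) = -3
R(d) = -24/5 (R(d) = -5 + 1/5 = -5 + ⅕ = -24/5)
(R(-1)*((1 + 0)*((-5 - 4)*(6 - 5)) + O(5, 1)))*(-1) = -24*((1 + 0)*((-5 - 4)*(6 - 5)) - 3)/5*(-1) = -24*(1*(-9*1) - 3)/5*(-1) = -24*(1*(-9) - 3)/5*(-1) = -24*(-9 - 3)/5*(-1) = -24/5*(-12)*(-1) = (288/5)*(-1) = -288/5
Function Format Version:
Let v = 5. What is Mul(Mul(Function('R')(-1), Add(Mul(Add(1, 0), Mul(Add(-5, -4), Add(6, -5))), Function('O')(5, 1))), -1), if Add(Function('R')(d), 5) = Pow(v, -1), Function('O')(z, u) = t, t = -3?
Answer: Rational(-288, 5) ≈ -57.600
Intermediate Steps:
Function('O')(z, u) = -3
Function('R')(d) = Rational(-24, 5) (Function('R')(d) = Add(-5, Pow(5, -1)) = Add(-5, Rational(1, 5)) = Rational(-24, 5))
Mul(Mul(Function('R')(-1), Add(Mul(Add(1, 0), Mul(Add(-5, -4), Add(6, -5))), Function('O')(5, 1))), -1) = Mul(Mul(Rational(-24, 5), Add(Mul(Add(1, 0), Mul(Add(-5, -4), Add(6, -5))), -3)), -1) = Mul(Mul(Rational(-24, 5), Add(Mul(1, Mul(-9, 1)), -3)), -1) = Mul(Mul(Rational(-24, 5), Add(Mul(1, -9), -3)), -1) = Mul(Mul(Rational(-24, 5), Add(-9, -3)), -1) = Mul(Mul(Rational(-24, 5), -12), -1) = Mul(Rational(288, 5), -1) = Rational(-288, 5)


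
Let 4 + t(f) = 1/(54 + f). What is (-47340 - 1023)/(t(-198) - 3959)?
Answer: 6964272/570673 ≈ 12.204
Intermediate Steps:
t(f) = -4 + 1/(54 + f)
(-47340 - 1023)/(t(-198) - 3959) = (-47340 - 1023)/((-215 - 4*(-198))/(54 - 198) - 3959) = -48363/((-215 + 792)/(-144) - 3959) = -48363/(-1/144*577 - 3959) = -48363/(-577/144 - 3959) = -48363/(-570673/144) = -48363*(-144/570673) = 6964272/570673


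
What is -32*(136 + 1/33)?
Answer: -143648/33 ≈ -4353.0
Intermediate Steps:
-32*(136 + 1/33) = -32*4489/33 = -143648/33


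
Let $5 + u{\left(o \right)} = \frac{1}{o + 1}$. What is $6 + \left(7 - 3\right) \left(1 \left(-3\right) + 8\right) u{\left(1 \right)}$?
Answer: $-84$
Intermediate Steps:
$u{\left(o \right)} = -5 + \frac{1}{1 + o}$ ($u{\left(o \right)} = -5 + \frac{1}{o + 1} = -5 + \frac{1}{1 + o}$)
$6 + \left(7 - 3\right) \left(1 \left(-3\right) + 8\right) u{\left(1 \right)} = 6 + \left(7 - 3\right) \left(1 \left(-3\right) + 8\right) \frac{-4 - 5}{1 + 1} = 6 + 4 \left(-3 + 8\right) \frac{-4 - 5}{2} = 6 + 4 \cdot 5 \cdot \frac{1}{2} \left(-9\right) = 6 + 20 \left(- \frac{9}{2}\right) = 6 - 90 = -84$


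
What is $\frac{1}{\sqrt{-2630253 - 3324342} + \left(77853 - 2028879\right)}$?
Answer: $- \frac{650342}{1268836135757} - \frac{i \sqrt{5954595}}{3806508407271} \approx -5.1255 \cdot 10^{-7} - 6.4106 \cdot 10^{-10} i$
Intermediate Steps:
$\frac{1}{\sqrt{-2630253 - 3324342} + \left(77853 - 2028879\right)} = \frac{1}{\sqrt{-2630253 - 3324342} - 1951026} = \frac{1}{\sqrt{-5954595} - 1951026} = \frac{1}{i \sqrt{5954595} - 1951026} = \frac{1}{-1951026 + i \sqrt{5954595}}$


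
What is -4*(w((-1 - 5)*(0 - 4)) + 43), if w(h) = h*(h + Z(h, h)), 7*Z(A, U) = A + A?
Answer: -21940/7 ≈ -3134.3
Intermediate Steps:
Z(A, U) = 2*A/7 (Z(A, U) = (A + A)/7 = (2*A)/7 = 2*A/7)
w(h) = 9*h**2/7 (w(h) = h*(h + 2*h/7) = h*(9*h/7) = 9*h**2/7)
-4*(w((-1 - 5)*(0 - 4)) + 43) = -4*(9*((-1 - 5)*(0 - 4))**2/7 + 43) = -4*(9*(-6*(-4))**2/7 + 43) = -4*((9/7)*24**2 + 43) = -4*((9/7)*576 + 43) = -4*(5184/7 + 43) = -4*5485/7 = -21940/7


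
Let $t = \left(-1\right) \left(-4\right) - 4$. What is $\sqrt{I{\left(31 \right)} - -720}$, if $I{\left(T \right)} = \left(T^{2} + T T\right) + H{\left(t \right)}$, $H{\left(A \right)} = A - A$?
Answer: $\sqrt{2642} \approx 51.4$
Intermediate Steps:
$t = 0$ ($t = 4 - 4 = 0$)
$H{\left(A \right)} = 0$
$I{\left(T \right)} = 2 T^{2}$ ($I{\left(T \right)} = \left(T^{2} + T T\right) + 0 = \left(T^{2} + T^{2}\right) + 0 = 2 T^{2} + 0 = 2 T^{2}$)
$\sqrt{I{\left(31 \right)} - -720} = \sqrt{2 \cdot 31^{2} - -720} = \sqrt{2 \cdot 961 + 720} = \sqrt{1922 + 720} = \sqrt{2642}$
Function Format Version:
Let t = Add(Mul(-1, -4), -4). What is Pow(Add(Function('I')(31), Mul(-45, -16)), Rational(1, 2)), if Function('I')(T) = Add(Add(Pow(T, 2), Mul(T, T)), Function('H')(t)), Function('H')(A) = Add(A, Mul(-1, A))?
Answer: Pow(2642, Rational(1, 2)) ≈ 51.400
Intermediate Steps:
t = 0 (t = Add(4, -4) = 0)
Function('H')(A) = 0
Function('I')(T) = Mul(2, Pow(T, 2)) (Function('I')(T) = Add(Add(Pow(T, 2), Mul(T, T)), 0) = Add(Add(Pow(T, 2), Pow(T, 2)), 0) = Add(Mul(2, Pow(T, 2)), 0) = Mul(2, Pow(T, 2)))
Pow(Add(Function('I')(31), Mul(-45, -16)), Rational(1, 2)) = Pow(Add(Mul(2, Pow(31, 2)), Mul(-45, -16)), Rational(1, 2)) = Pow(Add(Mul(2, 961), 720), Rational(1, 2)) = Pow(Add(1922, 720), Rational(1, 2)) = Pow(2642, Rational(1, 2))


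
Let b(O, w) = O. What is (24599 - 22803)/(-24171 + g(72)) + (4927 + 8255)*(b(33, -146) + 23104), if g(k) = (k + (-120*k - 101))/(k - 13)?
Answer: 218794808568004/717379 ≈ 3.0499e+8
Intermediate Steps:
g(k) = (-101 - 119*k)/(-13 + k) (g(k) = (k + (-101 - 120*k))/(-13 + k) = (-101 - 119*k)/(-13 + k))
(24599 - 22803)/(-24171 + g(72)) + (4927 + 8255)*(b(33, -146) + 23104) = (24599 - 22803)/(-24171 + (-101 - 119*72)/(-13 + 72)) + (4927 + 8255)*(33 + 23104) = 1796/(-24171 + (-101 - 8568)/59) + 13182*23137 = 1796/(-24171 + (1/59)*(-8669)) + 304991934 = 1796/(-24171 - 8669/59) + 304991934 = 1796/(-1434758/59) + 304991934 = 1796*(-59/1434758) + 304991934 = -52982/717379 + 304991934 = 218794808568004/717379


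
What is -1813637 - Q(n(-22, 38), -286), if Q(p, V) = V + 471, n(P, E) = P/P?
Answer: -1813822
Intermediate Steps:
n(P, E) = 1
Q(p, V) = 471 + V
-1813637 - Q(n(-22, 38), -286) = -1813637 - (471 - 286) = -1813637 - 1*185 = -1813637 - 185 = -1813822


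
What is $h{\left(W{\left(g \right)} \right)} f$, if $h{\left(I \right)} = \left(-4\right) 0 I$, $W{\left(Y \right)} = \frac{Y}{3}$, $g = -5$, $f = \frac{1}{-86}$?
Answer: $0$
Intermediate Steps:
$f = - \frac{1}{86} \approx -0.011628$
$W{\left(Y \right)} = \frac{Y}{3}$ ($W{\left(Y \right)} = Y \frac{1}{3} = \frac{Y}{3}$)
$h{\left(I \right)} = 0$ ($h{\left(I \right)} = 0 I = 0$)
$h{\left(W{\left(g \right)} \right)} f = 0 \left(- \frac{1}{86}\right) = 0$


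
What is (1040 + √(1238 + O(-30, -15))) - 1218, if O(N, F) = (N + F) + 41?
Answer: -178 + √1234 ≈ -142.87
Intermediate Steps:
O(N, F) = 41 + F + N (O(N, F) = (F + N) + 41 = 41 + F + N)
(1040 + √(1238 + O(-30, -15))) - 1218 = (1040 + √(1238 + (41 - 15 - 30))) - 1218 = (1040 + √(1238 - 4)) - 1218 = (1040 + √1234) - 1218 = -178 + √1234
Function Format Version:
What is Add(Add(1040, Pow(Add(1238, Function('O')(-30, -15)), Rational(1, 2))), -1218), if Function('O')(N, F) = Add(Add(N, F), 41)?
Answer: Add(-178, Pow(1234, Rational(1, 2))) ≈ -142.87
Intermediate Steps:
Function('O')(N, F) = Add(41, F, N) (Function('O')(N, F) = Add(Add(F, N), 41) = Add(41, F, N))
Add(Add(1040, Pow(Add(1238, Function('O')(-30, -15)), Rational(1, 2))), -1218) = Add(Add(1040, Pow(Add(1238, Add(41, -15, -30)), Rational(1, 2))), -1218) = Add(Add(1040, Pow(Add(1238, -4), Rational(1, 2))), -1218) = Add(Add(1040, Pow(1234, Rational(1, 2))), -1218) = Add(-178, Pow(1234, Rational(1, 2)))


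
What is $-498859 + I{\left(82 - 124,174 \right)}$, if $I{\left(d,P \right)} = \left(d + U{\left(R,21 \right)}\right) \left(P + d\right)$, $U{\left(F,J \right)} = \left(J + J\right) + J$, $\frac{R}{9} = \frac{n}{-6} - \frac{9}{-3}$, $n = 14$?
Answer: $-496087$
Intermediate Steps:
$R = 6$ ($R = 9 \left(\frac{14}{-6} - \frac{9}{-3}\right) = 9 \left(14 \left(- \frac{1}{6}\right) - -3\right) = 9 \left(- \frac{7}{3} + 3\right) = 9 \cdot \frac{2}{3} = 6$)
$U{\left(F,J \right)} = 3 J$ ($U{\left(F,J \right)} = 2 J + J = 3 J$)
$I{\left(d,P \right)} = \left(63 + d\right) \left(P + d\right)$ ($I{\left(d,P \right)} = \left(d + 3 \cdot 21\right) \left(P + d\right) = \left(d + 63\right) \left(P + d\right) = \left(63 + d\right) \left(P + d\right)$)
$-498859 + I{\left(82 - 124,174 \right)} = -498859 + \left(\left(82 - 124\right)^{2} + 63 \cdot 174 + 63 \left(82 - 124\right) + 174 \left(82 - 124\right)\right) = -498859 + \left(\left(82 - 124\right)^{2} + 10962 + 63 \left(82 - 124\right) + 174 \left(82 - 124\right)\right) = -498859 + \left(\left(-42\right)^{2} + 10962 + 63 \left(-42\right) + 174 \left(-42\right)\right) = -498859 + \left(1764 + 10962 - 2646 - 7308\right) = -498859 + 2772 = -496087$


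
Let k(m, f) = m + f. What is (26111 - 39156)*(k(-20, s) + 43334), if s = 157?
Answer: -567079195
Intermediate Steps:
k(m, f) = f + m
(26111 - 39156)*(k(-20, s) + 43334) = (26111 - 39156)*((157 - 20) + 43334) = -13045*(137 + 43334) = -13045*43471 = -567079195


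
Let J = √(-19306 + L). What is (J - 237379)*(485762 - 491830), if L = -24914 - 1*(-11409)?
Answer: 1440415772 - 6068*I*√32811 ≈ 1.4404e+9 - 1.0991e+6*I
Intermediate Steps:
L = -13505 (L = -24914 + 11409 = -13505)
J = I*√32811 (J = √(-19306 - 13505) = √(-32811) = I*√32811 ≈ 181.14*I)
(J - 237379)*(485762 - 491830) = (I*√32811 - 237379)*(485762 - 491830) = (-237379 + I*√32811)*(-6068) = 1440415772 - 6068*I*√32811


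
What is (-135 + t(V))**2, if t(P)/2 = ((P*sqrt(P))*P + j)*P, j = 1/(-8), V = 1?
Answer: 284089/16 ≈ 17756.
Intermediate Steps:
j = -1/8 ≈ -0.12500
t(P) = 2*P*(-1/8 + P**(5/2)) (t(P) = 2*(((P*sqrt(P))*P - 1/8)*P) = 2*((P**(3/2)*P - 1/8)*P) = 2*((P**(5/2) - 1/8)*P) = 2*((-1/8 + P**(5/2))*P) = 2*(P*(-1/8 + P**(5/2))) = 2*P*(-1/8 + P**(5/2)))
(-135 + t(V))**2 = (-135 + (2*1**(7/2) - 1/4*1))**2 = (-135 + (2*1 - 1/4))**2 = (-135 + (2 - 1/4))**2 = (-135 + 7/4)**2 = (-533/4)**2 = 284089/16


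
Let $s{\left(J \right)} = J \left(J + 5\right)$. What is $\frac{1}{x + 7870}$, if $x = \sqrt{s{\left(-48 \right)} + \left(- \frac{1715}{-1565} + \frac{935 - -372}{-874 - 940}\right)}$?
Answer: $\frac{4468444340}{35165484840641} - \frac{\sqrt{665505889207338}}{35165484840641} \approx 0.00012634$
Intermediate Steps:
$s{\left(J \right)} = J \left(5 + J\right)$
$x = \frac{\sqrt{665505889207338}}{567782}$ ($x = \sqrt{- 48 \left(5 - 48\right) + \left(- \frac{1715}{-1565} + \frac{935 - -372}{-874 - 940}\right)} = \sqrt{\left(-48\right) \left(-43\right) + \left(\left(-1715\right) \left(- \frac{1}{1565}\right) + \frac{935 + 372}{-874 - 940}\right)} = \sqrt{2064 + \left(\frac{343}{313} + \frac{1307}{-1814}\right)} = \sqrt{2064 + \left(\frac{343}{313} + 1307 \left(- \frac{1}{1814}\right)\right)} = \sqrt{2064 + \left(\frac{343}{313} - \frac{1307}{1814}\right)} = \sqrt{2064 + \frac{213111}{567782}} = \sqrt{\frac{1172115159}{567782}} = \frac{\sqrt{665505889207338}}{567782} \approx 45.435$)
$\frac{1}{x + 7870} = \frac{1}{\frac{\sqrt{665505889207338}}{567782} + 7870} = \frac{1}{7870 + \frac{\sqrt{665505889207338}}{567782}}$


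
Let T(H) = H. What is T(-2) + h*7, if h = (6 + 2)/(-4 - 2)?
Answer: -34/3 ≈ -11.333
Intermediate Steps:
h = -4/3 (h = 8/(-6) = 8*(-⅙) = -4/3 ≈ -1.3333)
T(-2) + h*7 = -2 - 4/3*7 = -2 - 28/3 = -34/3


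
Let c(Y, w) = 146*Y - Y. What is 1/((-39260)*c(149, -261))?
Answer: -1/848212300 ≈ -1.1790e-9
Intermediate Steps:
c(Y, w) = 145*Y
1/((-39260)*c(149, -261)) = 1/((-39260)*((145*149))) = -1/39260/21605 = -1/39260*1/21605 = -1/848212300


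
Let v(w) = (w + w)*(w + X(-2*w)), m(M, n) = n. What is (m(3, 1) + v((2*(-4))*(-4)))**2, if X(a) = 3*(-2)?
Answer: 2772225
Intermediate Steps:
X(a) = -6
v(w) = 2*w*(-6 + w) (v(w) = (w + w)*(w - 6) = (2*w)*(-6 + w) = 2*w*(-6 + w))
(m(3, 1) + v((2*(-4))*(-4)))**2 = (1 + 2*((2*(-4))*(-4))*(-6 + (2*(-4))*(-4)))**2 = (1 + 2*(-8*(-4))*(-6 - 8*(-4)))**2 = (1 + 2*32*(-6 + 32))**2 = (1 + 2*32*26)**2 = (1 + 1664)**2 = 1665**2 = 2772225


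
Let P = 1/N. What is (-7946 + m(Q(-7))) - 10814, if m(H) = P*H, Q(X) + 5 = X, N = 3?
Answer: -18764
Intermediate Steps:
P = ⅓ (P = 1/3 = ⅓ ≈ 0.33333)
Q(X) = -5 + X
m(H) = H/3
(-7946 + m(Q(-7))) - 10814 = (-7946 + (-5 - 7)/3) - 10814 = (-7946 + (⅓)*(-12)) - 10814 = (-7946 - 4) - 10814 = -7950 - 10814 = -18764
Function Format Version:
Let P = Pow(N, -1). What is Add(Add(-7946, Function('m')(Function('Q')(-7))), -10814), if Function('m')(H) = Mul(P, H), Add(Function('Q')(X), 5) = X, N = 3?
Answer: -18764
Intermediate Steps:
P = Rational(1, 3) (P = Pow(3, -1) = Rational(1, 3) ≈ 0.33333)
Function('Q')(X) = Add(-5, X)
Function('m')(H) = Mul(Rational(1, 3), H)
Add(Add(-7946, Function('m')(Function('Q')(-7))), -10814) = Add(Add(-7946, Mul(Rational(1, 3), Add(-5, -7))), -10814) = Add(Add(-7946, Mul(Rational(1, 3), -12)), -10814) = Add(Add(-7946, -4), -10814) = Add(-7950, -10814) = -18764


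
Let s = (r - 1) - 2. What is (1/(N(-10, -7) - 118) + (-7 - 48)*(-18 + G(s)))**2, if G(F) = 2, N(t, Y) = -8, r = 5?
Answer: 12294152641/15876 ≈ 7.7439e+5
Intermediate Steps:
s = 2 (s = (5 - 1) - 2 = 4 - 2 = 2)
(1/(N(-10, -7) - 118) + (-7 - 48)*(-18 + G(s)))**2 = (1/(-8 - 118) + (-7 - 48)*(-18 + 2))**2 = (1/(-126) - 55*(-16))**2 = (-1/126 + 880)**2 = (110879/126)**2 = 12294152641/15876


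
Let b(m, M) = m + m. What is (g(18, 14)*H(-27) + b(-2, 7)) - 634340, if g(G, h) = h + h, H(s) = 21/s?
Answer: -5709292/9 ≈ -6.3437e+5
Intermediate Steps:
b(m, M) = 2*m
g(G, h) = 2*h
(g(18, 14)*H(-27) + b(-2, 7)) - 634340 = ((2*14)*(21/(-27)) + 2*(-2)) - 634340 = (28*(21*(-1/27)) - 4) - 634340 = (28*(-7/9) - 4) - 634340 = (-196/9 - 4) - 634340 = -232/9 - 634340 = -5709292/9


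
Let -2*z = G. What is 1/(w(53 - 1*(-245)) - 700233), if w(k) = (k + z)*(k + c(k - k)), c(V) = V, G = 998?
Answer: -1/760131 ≈ -1.3156e-6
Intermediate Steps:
z = -499 (z = -½*998 = -499)
w(k) = k*(-499 + k) (w(k) = (k - 499)*(k + (k - k)) = (-499 + k)*(k + 0) = (-499 + k)*k = k*(-499 + k))
1/(w(53 - 1*(-245)) - 700233) = 1/((53 - 1*(-245))*(-499 + (53 - 1*(-245))) - 700233) = 1/((53 + 245)*(-499 + (53 + 245)) - 700233) = 1/(298*(-499 + 298) - 700233) = 1/(298*(-201) - 700233) = 1/(-59898 - 700233) = 1/(-760131) = -1/760131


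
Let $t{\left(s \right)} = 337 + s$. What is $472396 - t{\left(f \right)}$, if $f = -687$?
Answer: $472746$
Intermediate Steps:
$472396 - t{\left(f \right)} = 472396 - \left(337 - 687\right) = 472396 - -350 = 472396 + 350 = 472746$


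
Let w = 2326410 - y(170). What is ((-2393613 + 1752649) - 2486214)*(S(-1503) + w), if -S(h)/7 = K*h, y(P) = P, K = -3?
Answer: -7175863431506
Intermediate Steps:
w = 2326240 (w = 2326410 - 1*170 = 2326410 - 170 = 2326240)
S(h) = 21*h (S(h) = -(-21)*h = 21*h)
((-2393613 + 1752649) - 2486214)*(S(-1503) + w) = ((-2393613 + 1752649) - 2486214)*(21*(-1503) + 2326240) = (-640964 - 2486214)*(-31563 + 2326240) = -3127178*2294677 = -7175863431506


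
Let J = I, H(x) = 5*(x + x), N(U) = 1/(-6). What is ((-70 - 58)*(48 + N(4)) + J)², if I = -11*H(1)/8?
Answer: 5422407769/144 ≈ 3.7656e+7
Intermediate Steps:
N(U) = -⅙
H(x) = 10*x (H(x) = 5*(2*x) = 10*x)
I = -55/4 (I = -11*10*1/8 = -110/8 = -11*5/4 = -55/4 ≈ -13.750)
J = -55/4 ≈ -13.750
((-70 - 58)*(48 + N(4)) + J)² = ((-70 - 58)*(48 - ⅙) - 55/4)² = (-128*287/6 - 55/4)² = (-18368/3 - 55/4)² = (-73637/12)² = 5422407769/144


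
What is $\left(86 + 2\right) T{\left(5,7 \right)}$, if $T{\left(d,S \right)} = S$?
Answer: $616$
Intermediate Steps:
$\left(86 + 2\right) T{\left(5,7 \right)} = \left(86 + 2\right) 7 = 88 \cdot 7 = 616$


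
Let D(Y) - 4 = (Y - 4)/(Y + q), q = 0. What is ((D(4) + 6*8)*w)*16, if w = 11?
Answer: 9152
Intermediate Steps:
D(Y) = 4 + (-4 + Y)/Y (D(Y) = 4 + (Y - 4)/(Y + 0) = 4 + (-4 + Y)/Y)
((D(4) + 6*8)*w)*16 = (((5 - 4/4) + 6*8)*11)*16 = (((5 - 4*¼) + 48)*11)*16 = (((5 - 1) + 48)*11)*16 = ((4 + 48)*11)*16 = (52*11)*16 = 572*16 = 9152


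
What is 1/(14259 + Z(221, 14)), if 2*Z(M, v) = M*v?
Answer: 1/15806 ≈ 6.3267e-5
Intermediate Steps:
Z(M, v) = M*v/2 (Z(M, v) = (M*v)/2 = M*v/2)
1/(14259 + Z(221, 14)) = 1/(14259 + (½)*221*14) = 1/(14259 + 1547) = 1/15806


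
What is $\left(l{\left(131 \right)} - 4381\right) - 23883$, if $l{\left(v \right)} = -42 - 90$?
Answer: $-28396$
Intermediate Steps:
$l{\left(v \right)} = -132$ ($l{\left(v \right)} = -42 - 90 = -132$)
$\left(l{\left(131 \right)} - 4381\right) - 23883 = \left(-132 - 4381\right) - 23883 = -4513 - 23883 = -28396$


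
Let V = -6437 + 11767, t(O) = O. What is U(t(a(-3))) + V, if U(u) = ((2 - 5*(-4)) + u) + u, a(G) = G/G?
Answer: 5354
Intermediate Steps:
a(G) = 1
V = 5330
U(u) = 22 + 2*u (U(u) = ((2 + 20) + u) + u = (22 + u) + u = 22 + 2*u)
U(t(a(-3))) + V = (22 + 2*1) + 5330 = (22 + 2) + 5330 = 24 + 5330 = 5354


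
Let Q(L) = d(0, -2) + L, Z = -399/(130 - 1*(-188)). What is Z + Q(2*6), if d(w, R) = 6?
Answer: 1775/106 ≈ 16.745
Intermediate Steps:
Z = -133/106 (Z = -399/(130 + 188) = -399/318 = -399*1/318 = -133/106 ≈ -1.2547)
Q(L) = 6 + L
Z + Q(2*6) = -133/106 + (6 + 2*6) = -133/106 + (6 + 12) = -133/106 + 18 = 1775/106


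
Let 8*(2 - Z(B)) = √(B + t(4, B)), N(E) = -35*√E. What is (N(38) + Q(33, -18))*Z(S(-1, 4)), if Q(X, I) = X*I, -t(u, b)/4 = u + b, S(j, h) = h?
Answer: -(8 - I*√7)*(594 + 35*√38)/4 ≈ -1619.5 + 535.6*I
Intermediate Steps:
t(u, b) = -4*b - 4*u (t(u, b) = -4*(u + b) = -4*(b + u) = -4*b - 4*u)
Q(X, I) = I*X
Z(B) = 2 - √(-16 - 3*B)/8 (Z(B) = 2 - √(B + (-4*B - 4*4))/8 = 2 - √(B + (-4*B - 16))/8 = 2 - √(B + (-16 - 4*B))/8 = 2 - √(-16 - 3*B)/8)
(N(38) + Q(33, -18))*Z(S(-1, 4)) = (-35*√38 - 18*33)*(2 - √(-16 - 3*4)/8) = (-35*√38 - 594)*(2 - √(-16 - 12)/8) = (-594 - 35*√38)*(2 - I*√7/4)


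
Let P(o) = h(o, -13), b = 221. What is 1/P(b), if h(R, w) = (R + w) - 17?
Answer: 1/191 ≈ 0.0052356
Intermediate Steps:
h(R, w) = -17 + R + w
P(o) = -30 + o (P(o) = -17 + o - 13 = -30 + o)
1/P(b) = 1/(-30 + 221) = 1/191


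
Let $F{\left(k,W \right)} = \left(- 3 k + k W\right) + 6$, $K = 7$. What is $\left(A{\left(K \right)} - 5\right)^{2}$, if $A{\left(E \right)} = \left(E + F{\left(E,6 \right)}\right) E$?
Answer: $54289$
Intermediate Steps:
$F{\left(k,W \right)} = 6 - 3 k + W k$ ($F{\left(k,W \right)} = \left(- 3 k + W k\right) + 6 = 6 - 3 k + W k$)
$A{\left(E \right)} = E \left(6 + 4 E\right)$ ($A{\left(E \right)} = \left(E + \left(6 - 3 E + 6 E\right)\right) E = \left(E + \left(6 + 3 E\right)\right) E = \left(6 + 4 E\right) E = E \left(6 + 4 E\right)$)
$\left(A{\left(K \right)} - 5\right)^{2} = \left(2 \cdot 7 \left(3 + 2 \cdot 7\right) - 5\right)^{2} = \left(2 \cdot 7 \left(3 + 14\right) - 5\right)^{2} = \left(2 \cdot 7 \cdot 17 - 5\right)^{2} = \left(238 - 5\right)^{2} = 233^{2} = 54289$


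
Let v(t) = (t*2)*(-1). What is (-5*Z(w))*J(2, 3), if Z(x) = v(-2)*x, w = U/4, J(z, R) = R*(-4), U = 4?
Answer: 240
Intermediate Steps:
J(z, R) = -4*R
w = 1 (w = 4/4 = 4*(1/4) = 1)
v(t) = -2*t (v(t) = (2*t)*(-1) = -2*t)
Z(x) = 4*x (Z(x) = (-2*(-2))*x = 4*x)
(-5*Z(w))*J(2, 3) = (-20)*(-4*3) = -5*4*(-12) = -20*(-12) = 240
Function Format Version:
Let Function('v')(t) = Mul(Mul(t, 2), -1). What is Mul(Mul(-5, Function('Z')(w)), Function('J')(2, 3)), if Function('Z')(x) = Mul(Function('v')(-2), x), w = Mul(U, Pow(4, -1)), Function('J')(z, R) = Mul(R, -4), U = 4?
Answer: 240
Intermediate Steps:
Function('J')(z, R) = Mul(-4, R)
w = 1 (w = Mul(4, Pow(4, -1)) = Mul(4, Rational(1, 4)) = 1)
Function('v')(t) = Mul(-2, t) (Function('v')(t) = Mul(Mul(2, t), -1) = Mul(-2, t))
Function('Z')(x) = Mul(4, x) (Function('Z')(x) = Mul(Mul(-2, -2), x) = Mul(4, x))
Mul(Mul(-5, Function('Z')(w)), Function('J')(2, 3)) = Mul(Mul(-5, Mul(4, 1)), Mul(-4, 3)) = Mul(Mul(-5, 4), -12) = Mul(-20, -12) = 240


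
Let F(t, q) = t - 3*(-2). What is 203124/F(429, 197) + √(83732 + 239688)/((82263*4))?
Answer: 67708/145 + √80855/164526 ≈ 466.95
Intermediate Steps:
F(t, q) = 6 + t (F(t, q) = t + 6 = 6 + t)
203124/F(429, 197) + √(83732 + 239688)/((82263*4)) = 203124/(6 + 429) + √(83732 + 239688)/((82263*4)) = 203124/435 + √323420/329052 = 203124*(1/435) + (2*√80855)*(1/329052) = 67708/145 + √80855/164526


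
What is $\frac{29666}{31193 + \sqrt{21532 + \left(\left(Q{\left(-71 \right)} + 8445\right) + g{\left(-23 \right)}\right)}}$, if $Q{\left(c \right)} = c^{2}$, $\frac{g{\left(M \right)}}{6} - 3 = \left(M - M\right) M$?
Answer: $\frac{132195934}{138995459} - \frac{8476 \sqrt{8759}}{138995459} \approx 0.94537$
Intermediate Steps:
$g{\left(M \right)} = 18$ ($g{\left(M \right)} = 18 + 6 \left(M - M\right) M = 18 + 6 \cdot 0 M = 18 + 6 \cdot 0 = 18 + 0 = 18$)
$\frac{29666}{31193 + \sqrt{21532 + \left(\left(Q{\left(-71 \right)} + 8445\right) + g{\left(-23 \right)}\right)}} = \frac{29666}{31193 + \sqrt{21532 + \left(\left(\left(-71\right)^{2} + 8445\right) + 18\right)}} = \frac{29666}{31193 + \sqrt{21532 + \left(\left(5041 + 8445\right) + 18\right)}} = \frac{29666}{31193 + \sqrt{21532 + \left(13486 + 18\right)}} = \frac{29666}{31193 + \sqrt{21532 + 13504}} = \frac{29666}{31193 + \sqrt{35036}} = \frac{29666}{31193 + 2 \sqrt{8759}}$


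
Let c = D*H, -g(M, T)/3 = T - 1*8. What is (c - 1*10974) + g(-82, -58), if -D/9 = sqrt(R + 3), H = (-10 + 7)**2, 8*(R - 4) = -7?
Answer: -10776 - 567*sqrt(2)/4 ≈ -10976.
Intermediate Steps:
R = 25/8 (R = 4 + (1/8)*(-7) = 4 - 7/8 = 25/8 ≈ 3.1250)
g(M, T) = 24 - 3*T (g(M, T) = -3*(T - 1*8) = -3*(T - 8) = -3*(-8 + T) = 24 - 3*T)
H = 9 (H = (-3)**2 = 9)
D = -63*sqrt(2)/4 (D = -9*sqrt(25/8 + 3) = -63*sqrt(2)/4 ≈ -22.274)
c = -567*sqrt(2)/4 (c = -63*sqrt(2)/4*9 = -567*sqrt(2)/4 ≈ -200.46)
(c - 1*10974) + g(-82, -58) = (-567*sqrt(2)/4 - 1*10974) + (24 - 3*(-58)) = (-567*sqrt(2)/4 - 10974) + (24 + 174) = (-10974 - 567*sqrt(2)/4) + 198 = -10776 - 567*sqrt(2)/4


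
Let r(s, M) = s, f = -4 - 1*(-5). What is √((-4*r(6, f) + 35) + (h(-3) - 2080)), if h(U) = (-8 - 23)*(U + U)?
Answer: I*√1883 ≈ 43.394*I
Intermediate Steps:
f = 1 (f = -4 + 5 = 1)
h(U) = -62*U
√((-4*r(6, f) + 35) + (h(-3) - 2080)) = √((-4*6 + 35) + (-62*(-3) - 2080)) = √((-24 + 35) + (186 - 2080)) = √(11 - 1894) = √(-1883) = I*√1883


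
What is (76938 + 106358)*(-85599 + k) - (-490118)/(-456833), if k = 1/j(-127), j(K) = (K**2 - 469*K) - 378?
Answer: -269913660679005542166/17202960281 ≈ -1.5690e+10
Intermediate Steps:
j(K) = -378 + K**2 - 469*K
k = 1/75314 (k = 1/(-378 + (-127)**2 - 469*(-127)) = 1/(-378 + 16129 + 59563) = 1/75314 ≈ 1.3278e-5)
(76938 + 106358)*(-85599 + k) - (-490118)/(-456833) = (76938 + 106358)*(-85599 + 1/75314) - (-490118)/(-456833) = 183296*(-6446803085/75314) - (-490118)*(-1)/456833 = -590836609134080/37657 - 1*490118/456833 = -590836609134080/37657 - 490118/456833 = -269913660679005542166/17202960281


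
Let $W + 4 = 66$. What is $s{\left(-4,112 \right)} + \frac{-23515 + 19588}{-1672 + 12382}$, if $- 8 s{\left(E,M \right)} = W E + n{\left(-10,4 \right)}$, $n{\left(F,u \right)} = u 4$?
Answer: $\frac{859}{30} \approx 28.633$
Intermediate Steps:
$W = 62$ ($W = -4 + 66 = 62$)
$n{\left(F,u \right)} = 4 u$
$s{\left(E,M \right)} = -2 - \frac{31 E}{4}$ ($s{\left(E,M \right)} = - \frac{62 E + 4 \cdot 4}{8} = - \frac{62 E + 16}{8} = - \frac{16 + 62 E}{8} = -2 - \frac{31 E}{4}$)
$s{\left(-4,112 \right)} + \frac{-23515 + 19588}{-1672 + 12382} = \left(-2 - -31\right) + \frac{-23515 + 19588}{-1672 + 12382} = \left(-2 + 31\right) - \frac{3927}{10710} = 29 - \frac{11}{30} = \frac{859}{30}$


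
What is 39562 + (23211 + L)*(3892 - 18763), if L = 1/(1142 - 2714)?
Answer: -180848753799/524 ≈ -3.4513e+8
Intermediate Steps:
L = -1/1572 (L = 1/(-1572) = -1/1572 ≈ -0.00063613)
39562 + (23211 + L)*(3892 - 18763) = 39562 + (23211 - 1/1572)*(3892 - 18763) = 39562 + (36487691/1572)*(-14871) = 39562 - 180869484287/524 = -180848753799/524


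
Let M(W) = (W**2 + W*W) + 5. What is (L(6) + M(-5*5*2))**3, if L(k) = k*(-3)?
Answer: 124027532803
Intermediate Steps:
M(W) = 5 + 2*W**2 (M(W) = (W**2 + W**2) + 5 = 2*W**2 + 5 = 5 + 2*W**2)
L(k) = -3*k
(L(6) + M(-5*5*2))**3 = (-3*6 + (5 + 2*(-5*5*2)**2))**3 = (-18 + (5 + 2*(-25*2)**2))**3 = (-18 + (5 + 2*(-50)**2))**3 = (-18 + (5 + 2*2500))**3 = (-18 + (5 + 5000))**3 = (-18 + 5005)**3 = 4987**3 = 124027532803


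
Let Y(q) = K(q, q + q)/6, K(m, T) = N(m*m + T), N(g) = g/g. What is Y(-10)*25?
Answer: 25/6 ≈ 4.1667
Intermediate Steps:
N(g) = 1
K(m, T) = 1
Y(q) = ⅙ (Y(q) = 1/6 = 1*(⅙) = ⅙)
Y(-10)*25 = (⅙)*25 = 25/6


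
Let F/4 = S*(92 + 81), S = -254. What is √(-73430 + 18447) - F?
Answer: 175768 + I*√54983 ≈ 1.7577e+5 + 234.48*I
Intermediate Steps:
F = -175768 (F = 4*(-254*(92 + 81)) = 4*(-254*173) = 4*(-43942) = -175768)
√(-73430 + 18447) - F = √(-73430 + 18447) - 1*(-175768) = √(-54983) + 175768 = I*√54983 + 175768 = 175768 + I*√54983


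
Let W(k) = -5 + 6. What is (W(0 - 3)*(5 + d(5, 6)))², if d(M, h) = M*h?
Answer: 1225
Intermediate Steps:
W(k) = 1
(W(0 - 3)*(5 + d(5, 6)))² = (1*(5 + 5*6))² = (1*(5 + 30))² = (1*35)² = 35² = 1225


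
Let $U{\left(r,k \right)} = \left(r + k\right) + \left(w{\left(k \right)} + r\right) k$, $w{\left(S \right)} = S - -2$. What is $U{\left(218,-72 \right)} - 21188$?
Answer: $-31698$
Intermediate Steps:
$w{\left(S \right)} = 2 + S$ ($w{\left(S \right)} = S + 2 = 2 + S$)
$U{\left(r,k \right)} = k + r + k \left(2 + k + r\right)$ ($U{\left(r,k \right)} = \left(r + k\right) + \left(\left(2 + k\right) + r\right) k = \left(k + r\right) + \left(2 + k + r\right) k = \left(k + r\right) + k \left(2 + k + r\right) = k + r + k \left(2 + k + r\right)$)
$U{\left(218,-72 \right)} - 21188 = \left(-72 + 218 - 15696 - 72 \left(2 - 72\right)\right) - 21188 = \left(-72 + 218 - 15696 - -5040\right) - 21188 = \left(-72 + 218 - 15696 + 5040\right) - 21188 = -10510 - 21188 = -31698$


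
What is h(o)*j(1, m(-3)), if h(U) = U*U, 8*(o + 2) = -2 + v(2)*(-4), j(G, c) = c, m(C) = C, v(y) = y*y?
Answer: -867/16 ≈ -54.188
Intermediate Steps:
v(y) = y²
o = -17/4 (o = -2 + (-2 + 2²*(-4))/8 = -2 + (-2 + 4*(-4))/8 = -2 + (-2 - 16)/8 = -2 + (⅛)*(-18) = -2 - 9/4 = -17/4 ≈ -4.2500)
h(U) = U²
h(o)*j(1, m(-3)) = (-17/4)²*(-3) = (289/16)*(-3) = -867/16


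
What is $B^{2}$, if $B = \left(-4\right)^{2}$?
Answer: $256$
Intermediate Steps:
$B = 16$
$B^{2} = 16^{2} = 256$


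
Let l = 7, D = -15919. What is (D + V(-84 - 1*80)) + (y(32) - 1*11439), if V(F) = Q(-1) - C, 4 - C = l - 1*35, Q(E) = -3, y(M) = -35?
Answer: -27428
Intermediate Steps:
C = 32 (C = 4 - (7 - 1*35) = 4 - (7 - 35) = 4 - 1*(-28) = 4 + 28 = 32)
V(F) = -35 (V(F) = -3 - 1*32 = -3 - 32 = -35)
(D + V(-84 - 1*80)) + (y(32) - 1*11439) = (-15919 - 35) + (-35 - 1*11439) = -15954 + (-35 - 11439) = -15954 - 11474 = -27428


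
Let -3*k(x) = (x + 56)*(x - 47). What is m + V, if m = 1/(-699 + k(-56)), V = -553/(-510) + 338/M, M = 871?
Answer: 3903691/2653870 ≈ 1.4709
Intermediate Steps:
k(x) = -(-47 + x)*(56 + x)/3 (k(x) = -(x + 56)*(x - 47)/3 = -(56 + x)*(-47 + x)/3 = -(-47 + x)*(56 + x)/3)
V = 50311/34170 (V = -553/(-510) + 338/871 = -553*(-1/510) + 338*(1/871) = 553/510 + 26/67 = 50311/34170 ≈ 1.4724)
m = -1/699 (m = 1/(-699 + (2632/3 - 3*(-56) - ⅓*(-56)²)) = 1/(-699 + (2632/3 + 168 - ⅓*3136)) = 1/(-699 + (2632/3 + 168 - 3136/3)) = 1/(-699 + 0) = 1/(-699) = -1/699 ≈ -0.0014306)
m + V = -1/699 + 50311/34170 = 3903691/2653870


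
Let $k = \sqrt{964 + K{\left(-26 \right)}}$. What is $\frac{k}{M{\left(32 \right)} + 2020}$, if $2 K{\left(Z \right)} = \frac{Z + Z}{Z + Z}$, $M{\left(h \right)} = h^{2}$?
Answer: $\frac{\sqrt{3858}}{6088} \approx 0.010202$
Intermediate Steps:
$K{\left(Z \right)} = \frac{1}{2}$ ($K{\left(Z \right)} = \frac{\left(Z + Z\right) \frac{1}{Z + Z}}{2} = \frac{2 Z \frac{1}{2 Z}}{2} = \frac{1}{2} \cdot 1 = \frac{1}{2}$)
$k = \frac{\sqrt{3858}}{2}$ ($k = \sqrt{964 + \frac{1}{2}} = \sqrt{\frac{1929}{2}} = \frac{\sqrt{3858}}{2} \approx 31.056$)
$\frac{k}{M{\left(32 \right)} + 2020} = \frac{\frac{1}{2} \sqrt{3858}}{32^{2} + 2020} = \frac{\frac{1}{2} \sqrt{3858}}{1024 + 2020} = \frac{\frac{1}{2} \sqrt{3858}}{3044} = \frac{\sqrt{3858}}{6088}$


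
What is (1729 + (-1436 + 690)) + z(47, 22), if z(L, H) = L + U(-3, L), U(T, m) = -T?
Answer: 1033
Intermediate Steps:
z(L, H) = 3 + L (z(L, H) = L - 1*(-3) = L + 3 = 3 + L)
(1729 + (-1436 + 690)) + z(47, 22) = (1729 + (-1436 + 690)) + (3 + 47) = (1729 - 746) + 50 = 983 + 50 = 1033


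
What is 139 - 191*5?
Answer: -816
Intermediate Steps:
139 - 191*5 = 139 - 1*955 = 139 - 955 = -816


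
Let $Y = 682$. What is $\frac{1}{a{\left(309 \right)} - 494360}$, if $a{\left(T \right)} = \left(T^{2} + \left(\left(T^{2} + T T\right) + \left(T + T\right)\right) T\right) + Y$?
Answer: $\frac{1}{58800023} \approx 1.7007 \cdot 10^{-8}$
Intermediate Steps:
$a{\left(T \right)} = 682 + T^{2} + T \left(2 T + 2 T^{2}\right)$ ($a{\left(T \right)} = \left(T^{2} + \left(\left(T^{2} + T T\right) + \left(T + T\right)\right) T\right) + 682 = \left(T^{2} + \left(\left(T^{2} + T^{2}\right) + 2 T\right) T\right) + 682 = \left(T^{2} + \left(2 T^{2} + 2 T\right) T\right) + 682 = \left(T^{2} + \left(2 T + 2 T^{2}\right) T\right) + 682 = \left(T^{2} + T \left(2 T + 2 T^{2}\right)\right) + 682 = 682 + T^{2} + T \left(2 T + 2 T^{2}\right)$)
$\frac{1}{a{\left(309 \right)} - 494360} = \frac{1}{\left(682 + 2 \cdot 309^{3} + 3 \cdot 309^{2}\right) - 494360} = \frac{1}{\left(682 + 2 \cdot 29503629 + 3 \cdot 95481\right) - 494360} = \frac{1}{\left(682 + 59007258 + 286443\right) - 494360} = \frac{1}{59294383 - 494360} = \frac{1}{58800023}$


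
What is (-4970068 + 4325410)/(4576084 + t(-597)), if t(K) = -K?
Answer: -644658/4576681 ≈ -0.14086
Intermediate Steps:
(-4970068 + 4325410)/(4576084 + t(-597)) = (-4970068 + 4325410)/(4576084 - 1*(-597)) = -644658/(4576084 + 597) = -644658/4576681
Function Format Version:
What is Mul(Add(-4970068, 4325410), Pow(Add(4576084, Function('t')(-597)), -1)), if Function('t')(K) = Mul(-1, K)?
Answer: Rational(-644658, 4576681) ≈ -0.14086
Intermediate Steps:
Mul(Add(-4970068, 4325410), Pow(Add(4576084, Function('t')(-597)), -1)) = Mul(Add(-4970068, 4325410), Pow(Add(4576084, Mul(-1, -597)), -1)) = Mul(-644658, Pow(Add(4576084, 597), -1)) = Mul(-644658, Pow(4576681, -1)) = Mul(-644658, Rational(1, 4576681)) = Rational(-644658, 4576681)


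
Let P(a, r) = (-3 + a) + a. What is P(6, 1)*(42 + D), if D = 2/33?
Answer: 4164/11 ≈ 378.55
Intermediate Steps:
P(a, r) = -3 + 2*a
D = 2/33 (D = 2*(1/33) = 2/33 ≈ 0.060606)
P(6, 1)*(42 + D) = (-3 + 2*6)*(42 + 2/33) = (-3 + 12)*(1388/33) = 9*(1388/33) = 4164/11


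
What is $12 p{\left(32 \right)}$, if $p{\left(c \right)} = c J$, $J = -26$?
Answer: $-9984$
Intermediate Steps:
$p{\left(c \right)} = - 26 c$ ($p{\left(c \right)} = c \left(-26\right) = - 26 c$)
$12 p{\left(32 \right)} = 12 \left(\left(-26\right) 32\right) = 12 \left(-832\right) = -9984$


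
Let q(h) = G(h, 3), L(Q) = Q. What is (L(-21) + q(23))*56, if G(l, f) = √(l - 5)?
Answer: -1176 + 168*√2 ≈ -938.41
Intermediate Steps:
G(l, f) = √(-5 + l)
q(h) = √(-5 + h)
(L(-21) + q(23))*56 = (-21 + √(-5 + 23))*56 = (-21 + √18)*56 = (-21 + 3*√2)*56 = -1176 + 168*√2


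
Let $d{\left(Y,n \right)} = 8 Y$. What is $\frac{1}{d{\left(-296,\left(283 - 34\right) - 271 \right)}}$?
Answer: $- \frac{1}{2368} \approx -0.0004223$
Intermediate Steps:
$\frac{1}{d{\left(-296,\left(283 - 34\right) - 271 \right)}} = \frac{1}{8 \left(-296\right)} = \frac{1}{-2368} = - \frac{1}{2368}$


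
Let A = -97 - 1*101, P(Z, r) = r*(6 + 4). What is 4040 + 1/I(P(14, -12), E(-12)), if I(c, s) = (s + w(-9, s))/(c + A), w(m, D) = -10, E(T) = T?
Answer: 44599/11 ≈ 4054.5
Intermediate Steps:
P(Z, r) = 10*r (P(Z, r) = r*10 = 10*r)
A = -198 (A = -97 - 101 = -198)
I(c, s) = (-10 + s)/(-198 + c) (I(c, s) = (s - 10)/(c - 198) = (-10 + s)/(-198 + c))
4040 + 1/I(P(14, -12), E(-12)) = 4040 + 1/((-10 - 12)/(-198 + 10*(-12))) = 4040 + 1/(-22/(-198 - 120)) = 4040 + 1/(-22/(-318)) = 4040 + 1/(-1/318*(-22)) = 4040 + 1/(11/159) = 4040 + 159/11 = 44599/11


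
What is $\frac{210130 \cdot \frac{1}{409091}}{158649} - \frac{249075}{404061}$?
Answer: $- \frac{5388450124069165}{8741439250132533} \approx -0.61643$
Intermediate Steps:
$\frac{210130 \cdot \frac{1}{409091}}{158649} - \frac{249075}{404061} = 210130 \cdot \frac{1}{409091} \cdot \frac{1}{158649} - \frac{83025}{134687} = \frac{210130}{409091} \cdot \frac{1}{158649} - \frac{83025}{134687} = \frac{210130}{64901878059} - \frac{83025}{134687} = - \frac{5388450124069165}{8741439250132533}$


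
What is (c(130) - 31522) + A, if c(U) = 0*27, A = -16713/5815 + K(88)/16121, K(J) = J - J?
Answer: -183317143/5815 ≈ -31525.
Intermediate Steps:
K(J) = 0
A = -16713/5815 (A = -16713/5815 + 0/16121 = -16713*1/5815 + 0*(1/16121) = -16713/5815 + 0 = -16713/5815 ≈ -2.8741)
c(U) = 0
(c(130) - 31522) + A = (0 - 31522) - 16713/5815 = -31522 - 16713/5815 = -183317143/5815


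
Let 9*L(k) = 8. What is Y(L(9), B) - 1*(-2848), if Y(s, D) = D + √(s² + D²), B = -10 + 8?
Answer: 2846 + 2*√97/9 ≈ 2848.2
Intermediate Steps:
L(k) = 8/9 (L(k) = (⅑)*8 = 8/9)
B = -2
Y(s, D) = D + √(D² + s²)
Y(L(9), B) - 1*(-2848) = (-2 + √((-2)² + (8/9)²)) - 1*(-2848) = (-2 + √(4 + 64/81)) + 2848 = (-2 + √(388/81)) + 2848 = (-2 + 2*√97/9) + 2848 = 2846 + 2*√97/9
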